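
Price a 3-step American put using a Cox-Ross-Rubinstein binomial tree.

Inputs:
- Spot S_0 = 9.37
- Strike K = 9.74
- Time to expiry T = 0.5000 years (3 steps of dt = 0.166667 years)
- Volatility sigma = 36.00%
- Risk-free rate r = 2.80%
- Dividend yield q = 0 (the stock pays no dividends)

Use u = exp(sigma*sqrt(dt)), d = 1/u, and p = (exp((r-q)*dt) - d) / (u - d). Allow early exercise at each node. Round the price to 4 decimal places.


Answer: Price = V(0,0) = 1.1639

Derivation:
dt = T/N = 0.166667
u = exp(sigma*sqrt(dt)) = 1.158319; d = 1/u = 0.863320
p = (exp((r-q)*dt) - d) / (u - d) = 0.479180
Discount per step: exp(-r*dt) = 0.995344
Stock lattice S(k, i) with i counting down-moves:
  k=0: S(0,0) = 9.3700
  k=1: S(1,0) = 10.8534; S(1,1) = 8.0893
  k=2: S(2,0) = 12.5717; S(2,1) = 9.3700; S(2,2) = 6.9837
  k=3: S(3,0) = 14.5621; S(3,1) = 10.8534; S(3,2) = 8.0893; S(3,3) = 6.0291
Terminal payoffs V(N, i) = max(K - S_T, 0):
  V(3,0) = 0.000000; V(3,1) = 0.000000; V(3,2) = 1.650688; V(3,3) = 3.710857
Backward induction: V(k, i) = exp(-r*dt) * [p * V(k+1, i) + (1-p) * V(k+1, i+1)]; then take max(V_cont, immediate exercise) for American.
  V(2,0) = exp(-r*dt) * [p*0.000000 + (1-p)*0.000000] = 0.000000; exercise = 0.000000; V(2,0) = max -> 0.000000
  V(2,1) = exp(-r*dt) * [p*0.000000 + (1-p)*1.650688] = 0.855709; exercise = 0.370000; V(2,1) = max -> 0.855709
  V(2,2) = exp(-r*dt) * [p*1.650688 + (1-p)*3.710857] = 2.710984; exercise = 2.756332; V(2,2) = max -> 2.756332
  V(1,0) = exp(-r*dt) * [p*0.000000 + (1-p)*0.855709] = 0.443595; exercise = 0.000000; V(1,0) = max -> 0.443595
  V(1,1) = exp(-r*dt) * [p*0.855709 + (1-p)*2.756332] = 1.836999; exercise = 1.650688; V(1,1) = max -> 1.836999
  V(0,0) = exp(-r*dt) * [p*0.443595 + (1-p)*1.836999] = 1.163864; exercise = 0.370000; V(0,0) = max -> 1.163864


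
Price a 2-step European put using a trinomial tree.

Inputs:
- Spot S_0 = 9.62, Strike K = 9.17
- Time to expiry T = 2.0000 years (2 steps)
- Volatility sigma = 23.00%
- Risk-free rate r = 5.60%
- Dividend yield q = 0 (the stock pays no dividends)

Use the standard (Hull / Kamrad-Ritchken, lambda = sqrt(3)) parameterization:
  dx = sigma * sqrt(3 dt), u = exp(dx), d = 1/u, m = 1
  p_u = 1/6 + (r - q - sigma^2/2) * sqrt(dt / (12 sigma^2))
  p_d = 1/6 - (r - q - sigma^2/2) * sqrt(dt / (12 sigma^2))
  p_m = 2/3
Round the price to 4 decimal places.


Answer: Price = V(0,0) = 0.4913

Derivation:
dt = T/N = 1.000000; dx = sigma*sqrt(3*dt) = 0.398372
u = exp(dx) = 1.489398; d = 1/u = 0.671412
p_u = 0.203755, p_m = 0.666667, p_d = 0.129578
Discount per step: exp(-r*dt) = 0.945539
Stock lattice S(k, j) with j the centered position index:
  k=0: S(0,+0) = 9.6200
  k=1: S(1,-1) = 6.4590; S(1,+0) = 9.6200; S(1,+1) = 14.3280
  k=2: S(2,-2) = 4.3366; S(2,-1) = 6.4590; S(2,+0) = 9.6200; S(2,+1) = 14.3280; S(2,+2) = 21.3401
Terminal payoffs V(N, j) = max(K - S_T, 0):
  V(2,-2) = 4.833355; V(2,-1) = 2.711012; V(2,+0) = 0.000000; V(2,+1) = 0.000000; V(2,+2) = 0.000000
Backward induction: V(k, j) = exp(-r*dt) * [p_u * V(k+1, j+1) + p_m * V(k+1, j) + p_d * V(k+1, j-1)]
  V(1,-1) = exp(-r*dt) * [p_u*0.000000 + p_m*2.711012 + p_d*4.833355] = 2.301101
  V(1,+0) = exp(-r*dt) * [p_u*0.000000 + p_m*0.000000 + p_d*2.711012] = 0.332157
  V(1,+1) = exp(-r*dt) * [p_u*0.000000 + p_m*0.000000 + p_d*0.000000] = 0.000000
  V(0,+0) = exp(-r*dt) * [p_u*0.000000 + p_m*0.332157 + p_d*2.301101] = 0.491312


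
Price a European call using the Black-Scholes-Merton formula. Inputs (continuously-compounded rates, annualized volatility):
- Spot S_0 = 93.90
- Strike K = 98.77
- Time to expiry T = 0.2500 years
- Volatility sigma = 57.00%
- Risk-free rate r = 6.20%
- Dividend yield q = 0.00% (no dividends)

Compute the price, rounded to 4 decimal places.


Answer: Price = 9.2360

Derivation:
d1 = (ln(S/K) + (r - q + 0.5*sigma^2) * T) / (sigma * sqrt(T)) = 0.01947007
d2 = d1 - sigma * sqrt(T) = -0.26552993
exp(-rT) = 0.98461951; exp(-qT) = 1.00000000
C = S_0 * exp(-qT) * N(d1) - K * exp(-rT) * N(d2)
N(d1) = 0.50776695; N(d2) = 0.39530063
C = 93.9000 * 1.00000000 * 0.50776695 - 98.7700 * 0.98461951 * 0.39530063 = 9.2360


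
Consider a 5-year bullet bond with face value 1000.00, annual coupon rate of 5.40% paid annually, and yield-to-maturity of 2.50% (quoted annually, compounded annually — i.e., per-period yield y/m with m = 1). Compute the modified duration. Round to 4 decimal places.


Coupon per period c = face * coupon_rate / m = 54.000000
Periods per year m = 1; per-period yield y/m = 0.025000
Number of cashflows N = 5
Cashflows (t years, CF_t, discount factor 1/(1+y/m)^(m*t), PV):
  t = 1.0000: CF_t = 54.000000, DF = 0.975610, PV = 52.682927
  t = 2.0000: CF_t = 54.000000, DF = 0.951814, PV = 51.397977
  t = 3.0000: CF_t = 54.000000, DF = 0.928599, PV = 50.144368
  t = 4.0000: CF_t = 54.000000, DF = 0.905951, PV = 48.921335
  t = 5.0000: CF_t = 1054.000000, DF = 0.883854, PV = 931.582419
Price P = sum_t PV_t = 1134.729026
First compute Macaulay numerator sum_t t * PV_t:
  t * PV_t at t = 1.0000: 52.682927
  t * PV_t at t = 2.0000: 102.795955
  t * PV_t at t = 3.0000: 150.433105
  t * PV_t at t = 4.0000: 195.685339
  t * PV_t at t = 5.0000: 4657.912096
Macaulay duration D = 5159.509421 / 1134.729026 = 4.546909
Modified duration = D / (1 + y/m) = 4.546909 / (1 + 0.025000) = 4.436009

Answer: Modified duration = 4.4360


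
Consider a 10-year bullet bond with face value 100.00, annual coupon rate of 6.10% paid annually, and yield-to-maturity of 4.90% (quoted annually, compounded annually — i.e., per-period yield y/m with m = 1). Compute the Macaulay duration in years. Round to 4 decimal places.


Answer: Macaulay duration = 7.8813 years

Derivation:
Coupon per period c = face * coupon_rate / m = 6.100000
Periods per year m = 1; per-period yield y/m = 0.049000
Number of cashflows N = 10
Cashflows (t years, CF_t, discount factor 1/(1+y/m)^(m*t), PV):
  t = 1.0000: CF_t = 6.100000, DF = 0.953289, PV = 5.815062
  t = 2.0000: CF_t = 6.100000, DF = 0.908760, PV = 5.543434
  t = 3.0000: CF_t = 6.100000, DF = 0.866310, PV = 5.284494
  t = 4.0000: CF_t = 6.100000, DF = 0.825844, PV = 5.037649
  t = 5.0000: CF_t = 6.100000, DF = 0.787268, PV = 4.802334
  t = 6.0000: CF_t = 6.100000, DF = 0.750494, PV = 4.578012
  t = 7.0000: CF_t = 6.100000, DF = 0.715437, PV = 4.364168
  t = 8.0000: CF_t = 6.100000, DF = 0.682018, PV = 4.160312
  t = 9.0000: CF_t = 6.100000, DF = 0.650161, PV = 3.965979
  t = 10.0000: CF_t = 106.100000, DF = 0.619791, PV = 65.759803
Price P = sum_t PV_t = 109.311246
Macaulay numerator sum_t t * PV_t:
  t * PV_t at t = 1.0000: 5.815062
  t * PV_t at t = 2.0000: 11.086867
  t * PV_t at t = 3.0000: 15.853481
  t * PV_t at t = 4.0000: 20.150595
  t * PV_t at t = 5.0000: 24.011672
  t * PV_t at t = 6.0000: 27.468071
  t * PV_t at t = 7.0000: 30.549173
  t * PV_t at t = 8.0000: 33.282498
  t * PV_t at t = 9.0000: 35.693814
  t * PV_t at t = 10.0000: 657.598028
Macaulay duration D = (sum_t t * PV_t) / P = 861.509260 / 109.311246 = 7.881250


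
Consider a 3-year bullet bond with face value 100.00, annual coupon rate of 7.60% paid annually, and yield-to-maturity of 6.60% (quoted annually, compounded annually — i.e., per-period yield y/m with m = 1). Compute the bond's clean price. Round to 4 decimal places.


Answer: Price = 102.6436

Derivation:
Coupon per period c = face * coupon_rate / m = 7.600000
Periods per year m = 1; per-period yield y/m = 0.066000
Number of cashflows N = 3
Cashflows (t years, CF_t, discount factor 1/(1+y/m)^(m*t), PV):
  t = 1.0000: CF_t = 7.600000, DF = 0.938086, PV = 7.129456
  t = 2.0000: CF_t = 7.600000, DF = 0.880006, PV = 6.688045
  t = 3.0000: CF_t = 107.600000, DF = 0.825521, PV = 88.826113
Price P = sum_t PV_t = 102.643614


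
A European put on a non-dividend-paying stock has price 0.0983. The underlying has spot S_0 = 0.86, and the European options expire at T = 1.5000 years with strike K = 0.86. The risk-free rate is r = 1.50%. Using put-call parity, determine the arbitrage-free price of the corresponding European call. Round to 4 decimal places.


Put-call parity: C - P = S_0 * exp(-qT) - K * exp(-rT).
S_0 * exp(-qT) = 0.8600 * 1.00000000 = 0.86000000
K * exp(-rT) = 0.8600 * 0.97775124 = 0.84086606
C = P + S*exp(-qT) - K*exp(-rT)
C = 0.0983 + 0.86000000 - 0.84086606 = 0.1174

Answer: Call price = 0.1174


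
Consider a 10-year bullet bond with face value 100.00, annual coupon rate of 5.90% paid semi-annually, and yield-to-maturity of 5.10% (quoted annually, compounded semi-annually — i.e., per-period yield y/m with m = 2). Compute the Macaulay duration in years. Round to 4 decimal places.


Coupon per period c = face * coupon_rate / m = 2.950000
Periods per year m = 2; per-period yield y/m = 0.025500
Number of cashflows N = 20
Cashflows (t years, CF_t, discount factor 1/(1+y/m)^(m*t), PV):
  t = 0.5000: CF_t = 2.950000, DF = 0.975134, PV = 2.876646
  t = 1.0000: CF_t = 2.950000, DF = 0.950886, PV = 2.805115
  t = 1.5000: CF_t = 2.950000, DF = 0.927242, PV = 2.735363
  t = 2.0000: CF_t = 2.950000, DF = 0.904185, PV = 2.667346
  t = 2.5000: CF_t = 2.950000, DF = 0.881702, PV = 2.601020
  t = 3.0000: CF_t = 2.950000, DF = 0.859777, PV = 2.536343
  t = 3.5000: CF_t = 2.950000, DF = 0.838398, PV = 2.473275
  t = 4.0000: CF_t = 2.950000, DF = 0.817551, PV = 2.411774
  t = 4.5000: CF_t = 2.950000, DF = 0.797222, PV = 2.351804
  t = 5.0000: CF_t = 2.950000, DF = 0.777398, PV = 2.293324
  t = 5.5000: CF_t = 2.950000, DF = 0.758067, PV = 2.236298
  t = 6.0000: CF_t = 2.950000, DF = 0.739217, PV = 2.180691
  t = 6.5000: CF_t = 2.950000, DF = 0.720836, PV = 2.126466
  t = 7.0000: CF_t = 2.950000, DF = 0.702912, PV = 2.073589
  t = 7.5000: CF_t = 2.950000, DF = 0.685433, PV = 2.022027
  t = 8.0000: CF_t = 2.950000, DF = 0.668389, PV = 1.971748
  t = 8.5000: CF_t = 2.950000, DF = 0.651769, PV = 1.922719
  t = 9.0000: CF_t = 2.950000, DF = 0.635562, PV = 1.874908
  t = 9.5000: CF_t = 2.950000, DF = 0.619758, PV = 1.828287
  t = 10.0000: CF_t = 102.950000, DF = 0.604347, PV = 62.217572
Price P = sum_t PV_t = 106.206314
Macaulay numerator sum_t t * PV_t:
  t * PV_t at t = 0.5000: 1.438323
  t * PV_t at t = 1.0000: 2.805115
  t * PV_t at t = 1.5000: 4.103045
  t * PV_t at t = 2.0000: 5.334692
  t * PV_t at t = 2.5000: 6.502550
  t * PV_t at t = 3.0000: 7.609030
  t * PV_t at t = 3.5000: 8.656462
  t * PV_t at t = 4.0000: 9.647098
  t * PV_t at t = 4.5000: 10.583116
  t * PV_t at t = 5.0000: 11.466619
  t * PV_t at t = 5.5000: 12.299640
  t * PV_t at t = 6.0000: 13.084143
  t * PV_t at t = 6.5000: 13.822027
  t * PV_t at t = 7.0000: 14.515124
  t * PV_t at t = 7.5000: 15.165206
  t * PV_t at t = 8.0000: 15.773983
  t * PV_t at t = 8.5000: 16.343108
  t * PV_t at t = 9.0000: 16.874175
  t * PV_t at t = 9.5000: 17.368727
  t * PV_t at t = 10.0000: 622.175717
Macaulay duration D = (sum_t t * PV_t) / P = 825.567899 / 106.206314 = 7.773247

Answer: Macaulay duration = 7.7732 years


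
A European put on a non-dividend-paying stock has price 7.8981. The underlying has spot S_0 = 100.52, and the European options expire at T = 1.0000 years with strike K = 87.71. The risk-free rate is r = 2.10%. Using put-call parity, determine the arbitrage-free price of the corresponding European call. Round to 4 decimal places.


Put-call parity: C - P = S_0 * exp(-qT) - K * exp(-rT).
S_0 * exp(-qT) = 100.5200 * 1.00000000 = 100.52000000
K * exp(-rT) = 87.7100 * 0.97921896 = 85.88729538
C = P + S*exp(-qT) - K*exp(-rT)
C = 7.8981 + 100.52000000 - 85.88729538 = 22.5308

Answer: Call price = 22.5308


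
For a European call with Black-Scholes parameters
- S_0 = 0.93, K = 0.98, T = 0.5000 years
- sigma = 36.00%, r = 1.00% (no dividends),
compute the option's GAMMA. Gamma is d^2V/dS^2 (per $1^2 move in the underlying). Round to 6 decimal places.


Answer: Gamma = 1.682243

Derivation:
d1 = -0.0587998003; d2 = -0.3133582416
phi(d1) = 0.3982532213; exp(-qT) = 1.0000000000; exp(-rT) = 0.9950124792
Gamma = exp(-qT) * phi(d1) / (S * sigma * sqrt(T)) = 1.0000000000 * 0.3982532213 / (0.9300 * 0.3600 * 0.7071067812) = 1.682243


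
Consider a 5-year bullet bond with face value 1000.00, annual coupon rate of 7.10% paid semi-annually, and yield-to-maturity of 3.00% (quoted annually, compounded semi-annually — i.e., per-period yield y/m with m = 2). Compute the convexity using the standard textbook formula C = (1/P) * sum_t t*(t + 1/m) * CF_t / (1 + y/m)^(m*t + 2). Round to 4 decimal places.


Coupon per period c = face * coupon_rate / m = 35.500000
Periods per year m = 2; per-period yield y/m = 0.015000
Number of cashflows N = 10
Cashflows (t years, CF_t, discount factor 1/(1+y/m)^(m*t), PV):
  t = 0.5000: CF_t = 35.500000, DF = 0.985222, PV = 34.975369
  t = 1.0000: CF_t = 35.500000, DF = 0.970662, PV = 34.458492
  t = 1.5000: CF_t = 35.500000, DF = 0.956317, PV = 33.949253
  t = 2.0000: CF_t = 35.500000, DF = 0.942184, PV = 33.447540
  t = 2.5000: CF_t = 35.500000, DF = 0.928260, PV = 32.953242
  t = 3.0000: CF_t = 35.500000, DF = 0.914542, PV = 32.466248
  t = 3.5000: CF_t = 35.500000, DF = 0.901027, PV = 31.986451
  t = 4.0000: CF_t = 35.500000, DF = 0.887711, PV = 31.513745
  t = 4.5000: CF_t = 35.500000, DF = 0.874592, PV = 31.048025
  t = 5.0000: CF_t = 1035.500000, DF = 0.861667, PV = 892.256418
Price P = sum_t PV_t = 1189.054783
Convexity numerator sum_t t*(t + 1/m) * CF_t / (1+y/m)^(m*t + 2):
  t = 0.5000: term = 16.974627
  t = 1.0000: term = 50.171310
  t = 1.5000: term = 98.859725
  t = 2.0000: term = 162.331239
  t = 2.5000: term = 239.898383
  t = 3.0000: term = 330.894321
  t = 3.5000: term = 434.672343
  t = 4.0000: term = 550.605361
  t = 4.5000: term = 678.085420
  t = 5.0000: term = 23817.177323
Convexity = (1/P) * sum = 26379.670052 / 1189.054783 = 22.185412

Answer: Convexity = 22.1854


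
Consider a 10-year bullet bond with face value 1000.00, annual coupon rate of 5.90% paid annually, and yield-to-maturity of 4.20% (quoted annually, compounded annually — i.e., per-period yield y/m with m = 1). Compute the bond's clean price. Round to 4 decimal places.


Coupon per period c = face * coupon_rate / m = 59.000000
Periods per year m = 1; per-period yield y/m = 0.042000
Number of cashflows N = 10
Cashflows (t years, CF_t, discount factor 1/(1+y/m)^(m*t), PV):
  t = 1.0000: CF_t = 59.000000, DF = 0.959693, PV = 56.621881
  t = 2.0000: CF_t = 59.000000, DF = 0.921010, PV = 54.339617
  t = 3.0000: CF_t = 59.000000, DF = 0.883887, PV = 52.149345
  t = 4.0000: CF_t = 59.000000, DF = 0.848260, PV = 50.047356
  t = 5.0000: CF_t = 59.000000, DF = 0.814069, PV = 48.030092
  t = 6.0000: CF_t = 59.000000, DF = 0.781257, PV = 46.094138
  t = 7.0000: CF_t = 59.000000, DF = 0.749766, PV = 44.236217
  t = 8.0000: CF_t = 59.000000, DF = 0.719545, PV = 42.453183
  t = 9.0000: CF_t = 59.000000, DF = 0.690543, PV = 40.742018
  t = 10.0000: CF_t = 1059.000000, DF = 0.662709, PV = 701.808737
Price P = sum_t PV_t = 1136.522584

Answer: Price = 1136.5226


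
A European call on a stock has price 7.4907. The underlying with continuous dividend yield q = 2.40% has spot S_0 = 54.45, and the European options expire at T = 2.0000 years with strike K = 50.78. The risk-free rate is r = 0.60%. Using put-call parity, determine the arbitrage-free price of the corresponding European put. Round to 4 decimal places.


Answer: Put price = 5.7668

Derivation:
Put-call parity: C - P = S_0 * exp(-qT) - K * exp(-rT).
S_0 * exp(-qT) = 54.4500 * 0.95313379 = 51.89813471
K * exp(-rT) = 50.7800 * 0.98807171 = 50.17428158
P = C - S*exp(-qT) + K*exp(-rT)
P = 7.4907 - 51.89813471 + 50.17428158 = 5.7668


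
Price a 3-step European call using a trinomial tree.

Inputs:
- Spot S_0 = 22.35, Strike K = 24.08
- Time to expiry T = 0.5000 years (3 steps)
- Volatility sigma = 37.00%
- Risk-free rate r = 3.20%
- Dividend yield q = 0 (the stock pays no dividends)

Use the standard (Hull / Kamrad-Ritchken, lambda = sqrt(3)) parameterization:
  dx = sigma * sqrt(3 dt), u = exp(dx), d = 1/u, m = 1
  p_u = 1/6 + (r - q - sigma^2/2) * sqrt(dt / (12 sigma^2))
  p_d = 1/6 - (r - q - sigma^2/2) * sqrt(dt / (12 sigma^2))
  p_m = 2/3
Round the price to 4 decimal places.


dt = T/N = 0.166667; dx = sigma*sqrt(3*dt) = 0.261630
u = exp(dx) = 1.299045; d = 1/u = 0.769796
p_u = 0.155057, p_m = 0.666667, p_d = 0.178277
Discount per step: exp(-r*dt) = 0.994681
Stock lattice S(k, j) with j the centered position index:
  k=0: S(0,+0) = 22.3500
  k=1: S(1,-1) = 17.2049; S(1,+0) = 22.3500; S(1,+1) = 29.0337
  k=2: S(2,-2) = 13.2443; S(2,-1) = 17.2049; S(2,+0) = 22.3500; S(2,+1) = 29.0337; S(2,+2) = 37.7160
  k=3: S(3,-3) = 10.1954; S(3,-2) = 13.2443; S(3,-1) = 17.2049; S(3,+0) = 22.3500; S(3,+1) = 29.0337; S(3,+2) = 37.7160; S(3,+3) = 48.9948
Terminal payoffs V(N, j) = max(S_T - K, 0):
  V(3,-3) = 0.000000; V(3,-2) = 0.000000; V(3,-1) = 0.000000; V(3,+0) = 0.000000; V(3,+1) = 4.953660; V(3,+2) = 13.636035; V(3,+3) = 24.914833
Backward induction: V(k, j) = exp(-r*dt) * [p_u * V(k+1, j+1) + p_m * V(k+1, j) + p_d * V(k+1, j-1)]
  V(2,-2) = exp(-r*dt) * [p_u*0.000000 + p_m*0.000000 + p_d*0.000000] = 0.000000
  V(2,-1) = exp(-r*dt) * [p_u*0.000000 + p_m*0.000000 + p_d*0.000000] = 0.000000
  V(2,+0) = exp(-r*dt) * [p_u*4.953660 + p_m*0.000000 + p_d*0.000000] = 0.764013
  V(2,+1) = exp(-r*dt) * [p_u*13.636035 + p_m*4.953660 + p_d*0.000000] = 5.387986
  V(2,+2) = exp(-r*dt) * [p_u*24.914833 + p_m*13.636035 + p_d*4.953660] = 13.763423
  V(1,-1) = exp(-r*dt) * [p_u*0.764013 + p_m*0.000000 + p_d*0.000000] = 0.117835
  V(1,+0) = exp(-r*dt) * [p_u*5.387986 + p_m*0.764013 + p_d*0.000000] = 1.337632
  V(1,+1) = exp(-r*dt) * [p_u*13.763423 + p_m*5.387986 + p_d*0.764013] = 5.831125
  V(0,+0) = exp(-r*dt) * [p_u*5.831125 + p_m*1.337632 + p_d*0.117835] = 1.807253

Answer: Price = V(0,0) = 1.8073


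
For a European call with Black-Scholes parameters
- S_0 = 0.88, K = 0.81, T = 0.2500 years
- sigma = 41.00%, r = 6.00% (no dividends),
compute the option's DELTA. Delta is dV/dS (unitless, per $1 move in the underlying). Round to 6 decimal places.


d1 = 0.5800007795; d2 = 0.3750007795
phi(d1) = 0.3371797914; exp(-qT) = 1.0000000000; exp(-rT) = 0.9851119396
N(d1) = 0.7190429539
Delta = exp(-qT) * N(d1) = 1.0000000000 * 0.7190429539 = 0.719043

Answer: Delta = 0.719043


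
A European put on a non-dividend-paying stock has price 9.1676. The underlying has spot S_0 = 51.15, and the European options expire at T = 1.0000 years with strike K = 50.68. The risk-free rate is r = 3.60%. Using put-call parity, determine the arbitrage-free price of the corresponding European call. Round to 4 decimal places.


Answer: Call price = 11.4296

Derivation:
Put-call parity: C - P = S_0 * exp(-qT) - K * exp(-rT).
S_0 * exp(-qT) = 51.1500 * 1.00000000 = 51.15000000
K * exp(-rT) = 50.6800 * 0.96464029 = 48.88797007
C = P + S*exp(-qT) - K*exp(-rT)
C = 9.1676 + 51.15000000 - 48.88797007 = 11.4296


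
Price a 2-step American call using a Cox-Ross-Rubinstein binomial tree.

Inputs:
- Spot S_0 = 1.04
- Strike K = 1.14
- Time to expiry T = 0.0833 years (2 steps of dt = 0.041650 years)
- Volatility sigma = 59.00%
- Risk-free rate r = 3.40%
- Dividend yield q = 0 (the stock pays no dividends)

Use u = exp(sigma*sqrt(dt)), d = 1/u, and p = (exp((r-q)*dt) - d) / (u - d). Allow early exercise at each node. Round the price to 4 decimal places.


Answer: Price = V(0,0) = 0.0414

Derivation:
dt = T/N = 0.041650
u = exp(sigma*sqrt(dt)) = 1.127958; d = 1/u = 0.886558
p = (exp((r-q)*dt) - d) / (u - d) = 0.475804
Discount per step: exp(-r*dt) = 0.998585
Stock lattice S(k, i) with i counting down-moves:
  k=0: S(0,0) = 1.0400
  k=1: S(1,0) = 1.1731; S(1,1) = 0.9220
  k=2: S(2,0) = 1.3232; S(2,1) = 1.0400; S(2,2) = 0.8174
Terminal payoffs V(N, i) = max(S_T - K, 0):
  V(2,0) = 0.183181; V(2,1) = 0.000000; V(2,2) = 0.000000
Backward induction: V(k, i) = exp(-r*dt) * [p * V(k+1, i) + (1-p) * V(k+1, i+1)]; then take max(V_cont, immediate exercise) for American.
  V(1,0) = exp(-r*dt) * [p*0.183181 + (1-p)*0.000000] = 0.087035; exercise = 0.033077; V(1,0) = max -> 0.087035
  V(1,1) = exp(-r*dt) * [p*0.000000 + (1-p)*0.000000] = 0.000000; exercise = 0.000000; V(1,1) = max -> 0.000000
  V(0,0) = exp(-r*dt) * [p*0.087035 + (1-p)*0.000000] = 0.041353; exercise = 0.000000; V(0,0) = max -> 0.041353


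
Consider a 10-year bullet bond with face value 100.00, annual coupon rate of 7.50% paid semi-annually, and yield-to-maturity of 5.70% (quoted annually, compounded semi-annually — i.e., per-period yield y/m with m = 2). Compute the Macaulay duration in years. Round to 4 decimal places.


Answer: Macaulay duration = 7.4026 years

Derivation:
Coupon per period c = face * coupon_rate / m = 3.750000
Periods per year m = 2; per-period yield y/m = 0.028500
Number of cashflows N = 20
Cashflows (t years, CF_t, discount factor 1/(1+y/m)^(m*t), PV):
  t = 0.5000: CF_t = 3.750000, DF = 0.972290, PV = 3.646087
  t = 1.0000: CF_t = 3.750000, DF = 0.945347, PV = 3.545053
  t = 1.5000: CF_t = 3.750000, DF = 0.919152, PV = 3.446818
  t = 2.0000: CF_t = 3.750000, DF = 0.893682, PV = 3.351306
  t = 2.5000: CF_t = 3.750000, DF = 0.868917, PV = 3.258440
  t = 3.0000: CF_t = 3.750000, DF = 0.844840, PV = 3.168148
  t = 3.5000: CF_t = 3.750000, DF = 0.821429, PV = 3.080358
  t = 4.0000: CF_t = 3.750000, DF = 0.798667, PV = 2.995001
  t = 4.5000: CF_t = 3.750000, DF = 0.776536, PV = 2.912008
  t = 5.0000: CF_t = 3.750000, DF = 0.755018, PV = 2.831316
  t = 5.5000: CF_t = 3.750000, DF = 0.734096, PV = 2.752859
  t = 6.0000: CF_t = 3.750000, DF = 0.713754, PV = 2.676577
  t = 6.5000: CF_t = 3.750000, DF = 0.693976, PV = 2.602408
  t = 7.0000: CF_t = 3.750000, DF = 0.674745, PV = 2.530295
  t = 7.5000: CF_t = 3.750000, DF = 0.656048, PV = 2.460180
  t = 8.0000: CF_t = 3.750000, DF = 0.637869, PV = 2.392007
  t = 8.5000: CF_t = 3.750000, DF = 0.620193, PV = 2.325724
  t = 9.0000: CF_t = 3.750000, DF = 0.603007, PV = 2.261278
  t = 9.5000: CF_t = 3.750000, DF = 0.586298, PV = 2.198617
  t = 10.0000: CF_t = 103.750000, DF = 0.570051, PV = 59.142841
Price P = sum_t PV_t = 113.577322
Macaulay numerator sum_t t * PV_t:
  t * PV_t at t = 0.5000: 1.823043
  t * PV_t at t = 1.0000: 3.545053
  t * PV_t at t = 1.5000: 5.170227
  t * PV_t at t = 2.0000: 6.702612
  t * PV_t at t = 2.5000: 8.146101
  t * PV_t at t = 3.0000: 9.504445
  t * PV_t at t = 3.5000: 10.781253
  t * PV_t at t = 4.0000: 11.980002
  t * PV_t at t = 4.5000: 13.104037
  t * PV_t at t = 5.0000: 14.156579
  t * PV_t at t = 5.5000: 15.140726
  t * PV_t at t = 6.0000: 16.059461
  t * PV_t at t = 6.5000: 16.915653
  t * PV_t at t = 7.0000: 17.712064
  t * PV_t at t = 7.5000: 18.451348
  t * PV_t at t = 8.0000: 19.136060
  t * PV_t at t = 8.5000: 19.768657
  t * PV_t at t = 9.0000: 20.351501
  t * PV_t at t = 9.5000: 20.886864
  t * PV_t at t = 10.0000: 591.428413
Macaulay duration D = (sum_t t * PV_t) / P = 840.764099 / 113.577322 = 7.402570


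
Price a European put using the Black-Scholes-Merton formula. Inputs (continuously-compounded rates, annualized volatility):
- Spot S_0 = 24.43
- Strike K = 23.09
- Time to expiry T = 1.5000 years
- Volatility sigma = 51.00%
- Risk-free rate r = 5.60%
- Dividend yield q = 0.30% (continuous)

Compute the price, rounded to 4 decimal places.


d1 = (ln(S/K) + (r - q + 0.5*sigma^2) * T) / (sigma * sqrt(T)) = 0.52990190
d2 = d1 - sigma * sqrt(T) = -0.09471799
exp(-rT) = 0.91943126; exp(-qT) = 0.99551011
P = K * exp(-rT) * N(-d2) - S_0 * exp(-qT) * N(-d1)
N(-d1) = 0.29808998; N(-d2) = 0.53773058
P = 23.0900 * 0.91943126 * 0.53773058 - 24.4300 * 0.99551011 * 0.29808998 = 4.1662

Answer: Price = 4.1662


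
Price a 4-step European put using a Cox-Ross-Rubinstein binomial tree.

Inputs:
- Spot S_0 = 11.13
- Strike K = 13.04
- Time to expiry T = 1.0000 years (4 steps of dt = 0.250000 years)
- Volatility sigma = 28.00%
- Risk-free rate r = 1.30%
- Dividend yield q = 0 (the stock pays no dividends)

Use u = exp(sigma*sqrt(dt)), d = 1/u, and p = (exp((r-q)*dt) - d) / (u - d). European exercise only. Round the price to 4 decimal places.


Answer: Price = V(0,0) = 2.4473

Derivation:
dt = T/N = 0.250000
u = exp(sigma*sqrt(dt)) = 1.150274; d = 1/u = 0.869358
p = (exp((r-q)*dt) - d) / (u - d) = 0.476645
Discount per step: exp(-r*dt) = 0.996755
Stock lattice S(k, i) with i counting down-moves:
  k=0: S(0,0) = 11.1300
  k=1: S(1,0) = 12.8025; S(1,1) = 9.6760
  k=2: S(2,0) = 14.7264; S(2,1) = 11.1300; S(2,2) = 8.4119
  k=3: S(3,0) = 16.9394; S(3,1) = 12.8025; S(3,2) = 9.6760; S(3,3) = 7.3129
  k=4: S(4,0) = 19.4850; S(4,1) = 14.7264; S(4,2) = 11.1300; S(4,3) = 8.4119; S(4,4) = 6.3576
Terminal payoffs V(N, i) = max(K - S_T, 0):
  V(4,0) = 0.000000; V(4,1) = 0.000000; V(4,2) = 1.910000; V(4,3) = 4.628127; V(4,4) = 6.682443
Backward induction: V(k, i) = exp(-r*dt) * [p * V(k+1, i) + (1-p) * V(k+1, i+1)].
  V(3,0) = exp(-r*dt) * [p*0.000000 + (1-p)*0.000000] = 0.000000
  V(3,1) = exp(-r*dt) * [p*0.000000 + (1-p)*1.910000] = 0.996364
  V(3,2) = exp(-r*dt) * [p*1.910000 + (1-p)*4.628127] = 3.321732
  V(3,3) = exp(-r*dt) * [p*4.628127 + (1-p)*6.682443] = 5.684758
  V(2,0) = exp(-r*dt) * [p*0.000000 + (1-p)*0.996364] = 0.519760
  V(2,1) = exp(-r*dt) * [p*0.996364 + (1-p)*3.321732] = 2.206175
  V(2,2) = exp(-r*dt) * [p*3.321732 + (1-p)*5.684758] = 4.543642
  V(1,0) = exp(-r*dt) * [p*0.519760 + (1-p)*2.206175] = 1.397803
  V(1,1) = exp(-r*dt) * [p*2.206175 + (1-p)*4.543642] = 3.418372
  V(0,0) = exp(-r*dt) * [p*1.397803 + (1-p)*3.418372] = 2.447311


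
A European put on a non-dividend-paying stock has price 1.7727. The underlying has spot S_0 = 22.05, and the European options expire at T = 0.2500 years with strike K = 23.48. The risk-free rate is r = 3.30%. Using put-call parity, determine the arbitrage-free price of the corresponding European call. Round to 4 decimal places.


Answer: Call price = 0.5356

Derivation:
Put-call parity: C - P = S_0 * exp(-qT) - K * exp(-rT).
S_0 * exp(-qT) = 22.0500 * 1.00000000 = 22.05000000
K * exp(-rT) = 23.4800 * 0.99178394 = 23.28708686
C = P + S*exp(-qT) - K*exp(-rT)
C = 1.7727 + 22.05000000 - 23.28708686 = 0.5356


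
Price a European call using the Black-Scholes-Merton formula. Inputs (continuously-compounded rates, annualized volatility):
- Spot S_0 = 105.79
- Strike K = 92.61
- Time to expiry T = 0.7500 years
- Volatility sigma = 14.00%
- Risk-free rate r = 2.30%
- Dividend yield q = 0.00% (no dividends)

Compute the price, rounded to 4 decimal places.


Answer: Price = 15.3780

Derivation:
d1 = (ln(S/K) + (r - q + 0.5*sigma^2) * T) / (sigma * sqrt(T)) = 1.30034844
d2 = d1 - sigma * sqrt(T) = 1.17910489
exp(-rT) = 0.98289793; exp(-qT) = 1.00000000
C = S_0 * exp(-qT) * N(d1) - K * exp(-rT) * N(d2)
N(d1) = 0.90325921; N(d2) = 0.88082179
C = 105.7900 * 1.00000000 * 0.90325921 - 92.6100 * 0.98289793 * 0.88082179 = 15.3780


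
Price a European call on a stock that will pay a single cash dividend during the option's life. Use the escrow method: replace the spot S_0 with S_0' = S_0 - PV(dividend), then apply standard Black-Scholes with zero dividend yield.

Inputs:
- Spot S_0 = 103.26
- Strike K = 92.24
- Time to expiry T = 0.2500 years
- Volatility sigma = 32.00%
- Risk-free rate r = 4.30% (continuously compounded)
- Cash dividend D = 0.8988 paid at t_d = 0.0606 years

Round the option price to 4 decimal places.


PV(D) = D * exp(-r * t_d) = 0.8988 * 0.99739759 = 0.89646096
S_0' = S_0 - PV(D) = 103.2600 - 0.89646096 = 102.36353904
d1 = (ln(S_0'/K) + (r + sigma^2/2)*T) / (sigma*sqrt(T)) = 0.79804193
d2 = d1 - sigma*sqrt(T) = 0.63804193
exp(-rT) = 0.98930757
N(d1) = 0.78757692; N(d2) = 0.73827681
C = S_0' * N(d1) - K * exp(-rT) * N(d2) = 102.36353904 * 0.78757692 - 92.2400 * 0.98930757 * 0.73827681 = 13.2486

Answer: Price = 13.2486


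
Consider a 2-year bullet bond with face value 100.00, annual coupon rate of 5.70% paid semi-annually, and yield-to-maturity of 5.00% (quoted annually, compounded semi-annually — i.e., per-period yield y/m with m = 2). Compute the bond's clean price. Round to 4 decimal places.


Answer: Price = 101.3167

Derivation:
Coupon per period c = face * coupon_rate / m = 2.850000
Periods per year m = 2; per-period yield y/m = 0.025000
Number of cashflows N = 4
Cashflows (t years, CF_t, discount factor 1/(1+y/m)^(m*t), PV):
  t = 0.5000: CF_t = 2.850000, DF = 0.975610, PV = 2.780488
  t = 1.0000: CF_t = 2.850000, DF = 0.951814, PV = 2.712671
  t = 1.5000: CF_t = 2.850000, DF = 0.928599, PV = 2.646508
  t = 2.0000: CF_t = 102.850000, DF = 0.905951, PV = 93.177024
Price P = sum_t PV_t = 101.316691


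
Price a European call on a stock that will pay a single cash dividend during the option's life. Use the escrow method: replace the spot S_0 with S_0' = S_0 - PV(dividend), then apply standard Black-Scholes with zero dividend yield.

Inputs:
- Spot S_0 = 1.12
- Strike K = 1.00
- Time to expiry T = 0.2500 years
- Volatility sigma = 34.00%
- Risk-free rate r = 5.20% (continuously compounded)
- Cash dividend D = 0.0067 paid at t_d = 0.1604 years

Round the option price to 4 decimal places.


Answer: Price = 0.1513

Derivation:
PV(D) = D * exp(-r * t_d) = 0.0067 * 0.99169389 = 0.00664435
S_0' = S_0 - PV(D) = 1.1200 - 0.00664435 = 1.11335565
d1 = (ln(S_0'/K) + (r + sigma^2/2)*T) / (sigma*sqrt(T)) = 0.79310920
d2 = d1 - sigma*sqrt(T) = 0.62310920
exp(-rT) = 0.98708414
N(d1) = 0.78614290; N(d2) = 0.73339362
C = S_0' * N(d1) - K * exp(-rT) * N(d2) = 1.11335565 * 0.78614290 - 1.0000 * 0.98708414 * 0.73339362 = 0.1513


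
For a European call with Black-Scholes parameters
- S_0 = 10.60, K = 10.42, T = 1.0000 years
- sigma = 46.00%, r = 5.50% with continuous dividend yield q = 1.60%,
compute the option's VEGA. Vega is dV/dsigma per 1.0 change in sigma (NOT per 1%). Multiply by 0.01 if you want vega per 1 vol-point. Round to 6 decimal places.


d1 = 0.3520151409; d2 = -0.1079848591
phi(d1) = 0.3749750221; exp(-qT) = 0.9841273201; exp(-rT) = 0.9464851480
Vega = S * exp(-qT) * phi(d1) * sqrt(T) = 10.6000 * 0.9841273201 * 0.3749750221 * 1.0000000000 = 3.911646

Answer: Vega = 3.911646


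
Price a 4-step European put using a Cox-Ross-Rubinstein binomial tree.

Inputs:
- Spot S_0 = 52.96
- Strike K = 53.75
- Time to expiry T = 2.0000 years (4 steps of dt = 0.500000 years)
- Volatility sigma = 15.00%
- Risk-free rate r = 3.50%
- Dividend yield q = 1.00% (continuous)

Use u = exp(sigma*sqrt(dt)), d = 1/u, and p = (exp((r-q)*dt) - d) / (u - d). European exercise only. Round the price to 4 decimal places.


Answer: Price = V(0,0) = 3.3357

Derivation:
dt = T/N = 0.500000
u = exp(sigma*sqrt(dt)) = 1.111895; d = 1/u = 0.899365
p = (exp((r-q)*dt) - d) / (u - d) = 0.532693
Discount per step: exp(-r*dt) = 0.982652
Stock lattice S(k, i) with i counting down-moves:
  k=0: S(0,0) = 52.9600
  k=1: S(1,0) = 58.8860; S(1,1) = 47.6304
  k=2: S(2,0) = 65.4750; S(2,1) = 52.9600; S(2,2) = 42.8371
  k=3: S(3,0) = 72.8014; S(3,1) = 58.8860; S(3,2) = 47.6304; S(3,3) = 38.5262
  k=4: S(4,0) = 80.9475; S(4,1) = 65.4750; S(4,2) = 52.9600; S(4,3) = 42.8371; S(4,4) = 34.6491
Terminal payoffs V(N, i) = max(K - S_T, 0):
  V(4,0) = 0.000000; V(4,1) = 0.000000; V(4,2) = 0.790000; V(4,3) = 10.912886; V(4,4) = 19.100862
Backward induction: V(k, i) = exp(-r*dt) * [p * V(k+1, i) + (1-p) * V(k+1, i+1)].
  V(3,0) = exp(-r*dt) * [p*0.000000 + (1-p)*0.000000] = 0.000000
  V(3,1) = exp(-r*dt) * [p*0.000000 + (1-p)*0.790000] = 0.362768
  V(3,2) = exp(-r*dt) * [p*0.790000 + (1-p)*10.912886] = 5.424730
  V(3,3) = exp(-r*dt) * [p*10.912886 + (1-p)*19.100862] = 14.483495
  V(2,0) = exp(-r*dt) * [p*0.000000 + (1-p)*0.362768] = 0.166583
  V(2,1) = exp(-r*dt) * [p*0.362768 + (1-p)*5.424730] = 2.680931
  V(2,2) = exp(-r*dt) * [p*5.424730 + (1-p)*14.483495] = 9.490413
  V(1,0) = exp(-r*dt) * [p*0.166583 + (1-p)*2.680931] = 1.318284
  V(1,1) = exp(-r*dt) * [p*2.680931 + (1-p)*9.490413] = 5.761341
  V(0,0) = exp(-r*dt) * [p*1.318284 + (1-p)*5.761341] = 3.335669


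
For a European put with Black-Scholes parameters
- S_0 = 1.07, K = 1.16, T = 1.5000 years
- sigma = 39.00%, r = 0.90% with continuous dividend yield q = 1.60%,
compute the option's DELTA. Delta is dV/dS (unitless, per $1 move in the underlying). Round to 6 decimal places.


Answer: Delta = -0.469547

Derivation:
d1 = 0.0477622097; d2 = -0.4298882901
phi(d1) = 0.3984875005; exp(-qT) = 0.9762857098; exp(-rT) = 0.9865907163
N(-d1) = 0.4809528772
Delta = -exp(-qT) * N(-d1) = -0.9762857098 * 0.4809528772 = -0.469547


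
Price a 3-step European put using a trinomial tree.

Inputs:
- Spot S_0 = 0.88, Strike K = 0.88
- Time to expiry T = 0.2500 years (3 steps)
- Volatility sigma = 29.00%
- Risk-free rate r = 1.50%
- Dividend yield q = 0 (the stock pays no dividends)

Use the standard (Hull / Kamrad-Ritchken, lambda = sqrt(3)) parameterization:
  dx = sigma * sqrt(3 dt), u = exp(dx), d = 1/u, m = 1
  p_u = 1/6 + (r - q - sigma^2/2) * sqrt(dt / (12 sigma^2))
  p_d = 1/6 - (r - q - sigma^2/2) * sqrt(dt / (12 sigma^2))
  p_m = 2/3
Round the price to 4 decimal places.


Answer: Price = V(0,0) = 0.0443

Derivation:
dt = T/N = 0.083333; dx = sigma*sqrt(3*dt) = 0.145000
u = exp(dx) = 1.156040; d = 1/u = 0.865022
p_u = 0.158894, p_m = 0.666667, p_d = 0.174440
Discount per step: exp(-r*dt) = 0.998751
Stock lattice S(k, j) with j the centered position index:
  k=0: S(0,+0) = 0.8800
  k=1: S(1,-1) = 0.7612; S(1,+0) = 0.8800; S(1,+1) = 1.0173
  k=2: S(2,-2) = 0.6585; S(2,-1) = 0.7612; S(2,+0) = 0.8800; S(2,+1) = 1.0173; S(2,+2) = 1.1761
  k=3: S(3,-3) = 0.5696; S(3,-2) = 0.6585; S(3,-1) = 0.7612; S(3,+0) = 0.8800; S(3,+1) = 1.0173; S(3,+2) = 1.1761; S(3,+3) = 1.3596
Terminal payoffs V(N, j) = max(K - S_T, 0):
  V(3,-3) = 0.310407; V(3,-2) = 0.221528; V(3,-1) = 0.118780; V(3,+0) = 0.000000; V(3,+1) = 0.000000; V(3,+2) = 0.000000; V(3,+3) = 0.000000
Backward induction: V(k, j) = exp(-r*dt) * [p_u * V(k+1, j+1) + p_m * V(k+1, j) + p_d * V(k+1, j-1)]
  V(2,-2) = exp(-r*dt) * [p_u*0.118780 + p_m*0.221528 + p_d*0.310407] = 0.220430
  V(2,-1) = exp(-r*dt) * [p_u*0.000000 + p_m*0.118780 + p_d*0.221528] = 0.117683
  V(2,+0) = exp(-r*dt) * [p_u*0.000000 + p_m*0.000000 + p_d*0.118780] = 0.020694
  V(2,+1) = exp(-r*dt) * [p_u*0.000000 + p_m*0.000000 + p_d*0.000000] = 0.000000
  V(2,+2) = exp(-r*dt) * [p_u*0.000000 + p_m*0.000000 + p_d*0.000000] = 0.000000
  V(1,-1) = exp(-r*dt) * [p_u*0.020694 + p_m*0.117683 + p_d*0.220430] = 0.120045
  V(1,+0) = exp(-r*dt) * [p_u*0.000000 + p_m*0.020694 + p_d*0.117683] = 0.034282
  V(1,+1) = exp(-r*dt) * [p_u*0.000000 + p_m*0.000000 + p_d*0.020694] = 0.003605
  V(0,+0) = exp(-r*dt) * [p_u*0.003605 + p_m*0.034282 + p_d*0.120045] = 0.044313


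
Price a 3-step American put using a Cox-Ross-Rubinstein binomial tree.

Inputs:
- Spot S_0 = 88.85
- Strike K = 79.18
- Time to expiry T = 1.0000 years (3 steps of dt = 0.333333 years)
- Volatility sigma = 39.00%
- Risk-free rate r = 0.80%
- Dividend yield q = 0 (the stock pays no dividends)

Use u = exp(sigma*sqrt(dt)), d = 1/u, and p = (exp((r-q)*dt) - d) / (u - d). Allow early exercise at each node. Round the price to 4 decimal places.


dt = T/N = 0.333333
u = exp(sigma*sqrt(dt)) = 1.252531; d = 1/u = 0.798383
p = (exp((r-q)*dt) - d) / (u - d) = 0.449825
Discount per step: exp(-r*dt) = 0.997337
Stock lattice S(k, i) with i counting down-moves:
  k=0: S(0,0) = 88.8500
  k=1: S(1,0) = 111.2874; S(1,1) = 70.9363
  k=2: S(2,0) = 139.3910; S(2,1) = 88.8500; S(2,2) = 56.6344
  k=3: S(3,0) = 174.5916; S(3,1) = 111.2874; S(3,2) = 70.9363; S(3,3) = 45.2159
Terminal payoffs V(N, i) = max(K - S_T, 0):
  V(3,0) = 0.000000; V(3,1) = 0.000000; V(3,2) = 8.243653; V(3,3) = 33.964057
Backward induction: V(k, i) = exp(-r*dt) * [p * V(k+1, i) + (1-p) * V(k+1, i+1)]; then take max(V_cont, immediate exercise) for American.
  V(2,0) = exp(-r*dt) * [p*0.000000 + (1-p)*0.000000] = 0.000000; exercise = 0.000000; V(2,0) = max -> 0.000000
  V(2,1) = exp(-r*dt) * [p*0.000000 + (1-p)*8.243653] = 4.523377; exercise = 0.000000; V(2,1) = max -> 4.523377
  V(2,2) = exp(-r*dt) * [p*8.243653 + (1-p)*33.964057] = 22.334748; exercise = 22.545613; V(2,2) = max -> 22.545613
  V(1,0) = exp(-r*dt) * [p*0.000000 + (1-p)*4.523377] = 2.482023; exercise = 0.000000; V(1,0) = max -> 2.482023
  V(1,1) = exp(-r*dt) * [p*4.523377 + (1-p)*22.545613] = 14.400315; exercise = 8.243653; V(1,1) = max -> 14.400315
  V(0,0) = exp(-r*dt) * [p*2.482023 + (1-p)*14.400315] = 9.015102; exercise = 0.000000; V(0,0) = max -> 9.015102

Answer: Price = V(0,0) = 9.0151


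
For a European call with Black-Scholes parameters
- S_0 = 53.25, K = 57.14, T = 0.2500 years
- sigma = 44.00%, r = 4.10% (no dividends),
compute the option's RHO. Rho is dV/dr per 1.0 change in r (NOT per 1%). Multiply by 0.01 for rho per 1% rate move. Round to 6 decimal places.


Answer: Rho = 4.956239

Derivation:
d1 = -0.1638936010; d2 = -0.3838936010
phi(d1) = 0.3936200837; exp(-qT) = 1.0000000000; exp(-rT) = 0.9898023522
N(d2) = 0.3505286547
Rho = K*T*exp(-rT)*N(d2) = 57.1400 * 0.2500 * 0.9898023522 * 0.3505286547 = 4.956239


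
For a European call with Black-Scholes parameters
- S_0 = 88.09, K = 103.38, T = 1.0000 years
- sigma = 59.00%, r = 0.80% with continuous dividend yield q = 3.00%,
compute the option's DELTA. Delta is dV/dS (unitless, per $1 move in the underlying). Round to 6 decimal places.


d1 = -0.0135635604; d2 = -0.6035635604
phi(d1) = 0.3989055853; exp(-qT) = 0.9704455335; exp(-rT) = 0.9920319148
N(d1) = 0.4945890882
Delta = exp(-qT) * N(d1) = 0.9704455335 * 0.4945890882 = 0.479972

Answer: Delta = 0.479972


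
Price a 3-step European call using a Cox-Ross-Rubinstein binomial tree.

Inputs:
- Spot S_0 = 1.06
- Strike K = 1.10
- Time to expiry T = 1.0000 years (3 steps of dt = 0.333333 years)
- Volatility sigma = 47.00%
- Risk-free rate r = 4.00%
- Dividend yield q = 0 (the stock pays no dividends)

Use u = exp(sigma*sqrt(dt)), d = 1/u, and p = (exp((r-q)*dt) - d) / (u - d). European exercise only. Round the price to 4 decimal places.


dt = T/N = 0.333333
u = exp(sigma*sqrt(dt)) = 1.311740; d = 1/u = 0.762346
p = (exp((r-q)*dt) - d) / (u - d) = 0.457006
Discount per step: exp(-r*dt) = 0.986755
Stock lattice S(k, i) with i counting down-moves:
  k=0: S(0,0) = 1.0600
  k=1: S(1,0) = 1.3904; S(1,1) = 0.8081
  k=2: S(2,0) = 1.8239; S(2,1) = 1.0600; S(2,2) = 0.6160
  k=3: S(3,0) = 2.3925; S(3,1) = 1.3904; S(3,2) = 0.8081; S(3,3) = 0.4696
Terminal payoffs V(N, i) = max(S_T - K, 0):
  V(3,0) = 1.292486; V(3,1) = 0.290445; V(3,2) = 0.000000; V(3,3) = 0.000000
Backward induction: V(k, i) = exp(-r*dt) * [p * V(k+1, i) + (1-p) * V(k+1, i+1)].
  V(2,0) = exp(-r*dt) * [p*1.292486 + (1-p)*0.290445] = 0.738471
  V(2,1) = exp(-r*dt) * [p*0.290445 + (1-p)*0.000000] = 0.130977
  V(2,2) = exp(-r*dt) * [p*0.000000 + (1-p)*0.000000] = 0.000000
  V(1,0) = exp(-r*dt) * [p*0.738471 + (1-p)*0.130977] = 0.403194
  V(1,1) = exp(-r*dt) * [p*0.130977 + (1-p)*0.000000] = 0.059064
  V(0,0) = exp(-r*dt) * [p*0.403194 + (1-p)*0.059064] = 0.213468

Answer: Price = V(0,0) = 0.2135


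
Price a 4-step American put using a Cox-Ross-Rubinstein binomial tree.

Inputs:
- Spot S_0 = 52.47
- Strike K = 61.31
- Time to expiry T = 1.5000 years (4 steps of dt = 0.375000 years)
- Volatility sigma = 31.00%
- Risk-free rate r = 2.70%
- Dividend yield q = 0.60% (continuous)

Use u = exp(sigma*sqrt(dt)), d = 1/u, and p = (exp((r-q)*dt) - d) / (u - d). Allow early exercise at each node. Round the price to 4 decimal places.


dt = T/N = 0.375000
u = exp(sigma*sqrt(dt)) = 1.209051; d = 1/u = 0.827095
p = (exp((r-q)*dt) - d) / (u - d) = 0.473382
Discount per step: exp(-r*dt) = 0.989926
Stock lattice S(k, i) with i counting down-moves:
  k=0: S(0,0) = 52.4700
  k=1: S(1,0) = 63.4389; S(1,1) = 43.3977
  k=2: S(2,0) = 76.7008; S(2,1) = 52.4700; S(2,2) = 35.8940
  k=3: S(3,0) = 92.7352; S(3,1) = 63.4389; S(3,2) = 43.3977; S(3,3) = 29.6878
  k=4: S(4,0) = 112.1215; S(4,1) = 76.7008; S(4,2) = 52.4700; S(4,3) = 35.8940; S(4,4) = 24.5546
Terminal payoffs V(N, i) = max(K - S_T, 0):
  V(4,0) = 0.000000; V(4,1) = 0.000000; V(4,2) = 8.840000; V(4,3) = 25.415981; V(4,4) = 36.755387
Backward induction: V(k, i) = exp(-r*dt) * [p * V(k+1, i) + (1-p) * V(k+1, i+1)]; then take max(V_cont, immediate exercise) for American.
  V(3,0) = exp(-r*dt) * [p*0.000000 + (1-p)*0.000000] = 0.000000; exercise = 0.000000; V(3,0) = max -> 0.000000
  V(3,1) = exp(-r*dt) * [p*0.000000 + (1-p)*8.840000] = 4.608405; exercise = 0.000000; V(3,1) = max -> 4.608405
  V(3,2) = exp(-r*dt) * [p*8.840000 + (1-p)*25.415981] = 17.392217; exercise = 17.912314; V(3,2) = max -> 17.912314
  V(3,3) = exp(-r*dt) * [p*25.415981 + (1-p)*36.755387] = 31.071320; exercise = 31.622229; V(3,3) = max -> 31.622229
  V(2,0) = exp(-r*dt) * [p*0.000000 + (1-p)*4.608405] = 2.402420; exercise = 0.000000; V(2,0) = max -> 2.402420
  V(2,1) = exp(-r*dt) * [p*4.608405 + (1-p)*17.912314] = 11.497478; exercise = 8.840000; V(2,1) = max -> 11.497478
  V(2,2) = exp(-r*dt) * [p*17.912314 + (1-p)*31.622229] = 24.879020; exercise = 25.415981; V(2,2) = max -> 25.415981
  V(1,0) = exp(-r*dt) * [p*2.402420 + (1-p)*11.497478] = 7.119588; exercise = 0.000000; V(1,0) = max -> 7.119588
  V(1,1) = exp(-r*dt) * [p*11.497478 + (1-p)*25.415981] = 18.637547; exercise = 17.912314; V(1,1) = max -> 18.637547
  V(0,0) = exp(-r*dt) * [p*7.119588 + (1-p)*18.637547] = 13.052325; exercise = 8.840000; V(0,0) = max -> 13.052325

Answer: Price = V(0,0) = 13.0523
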